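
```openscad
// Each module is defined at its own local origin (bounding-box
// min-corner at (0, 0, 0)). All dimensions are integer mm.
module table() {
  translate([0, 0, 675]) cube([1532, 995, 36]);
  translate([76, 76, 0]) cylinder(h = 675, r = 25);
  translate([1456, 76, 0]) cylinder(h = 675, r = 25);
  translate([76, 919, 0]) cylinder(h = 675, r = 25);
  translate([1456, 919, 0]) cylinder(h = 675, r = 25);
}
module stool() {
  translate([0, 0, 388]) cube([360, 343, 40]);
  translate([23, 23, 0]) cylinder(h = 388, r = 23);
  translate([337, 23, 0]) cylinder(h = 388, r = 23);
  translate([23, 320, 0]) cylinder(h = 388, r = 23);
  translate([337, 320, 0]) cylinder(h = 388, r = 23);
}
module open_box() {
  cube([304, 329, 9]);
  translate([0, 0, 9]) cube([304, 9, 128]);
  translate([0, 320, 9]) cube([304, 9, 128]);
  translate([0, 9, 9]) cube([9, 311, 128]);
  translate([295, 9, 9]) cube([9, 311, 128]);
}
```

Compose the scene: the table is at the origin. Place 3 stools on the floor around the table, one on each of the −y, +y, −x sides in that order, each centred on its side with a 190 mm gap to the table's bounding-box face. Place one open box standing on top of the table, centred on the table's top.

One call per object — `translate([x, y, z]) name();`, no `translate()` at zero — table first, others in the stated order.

table();
translate([586, -533, 0]) stool();
translate([586, 1185, 0]) stool();
translate([-550, 326, 0]) stool();
translate([614, 333, 711]) open_box();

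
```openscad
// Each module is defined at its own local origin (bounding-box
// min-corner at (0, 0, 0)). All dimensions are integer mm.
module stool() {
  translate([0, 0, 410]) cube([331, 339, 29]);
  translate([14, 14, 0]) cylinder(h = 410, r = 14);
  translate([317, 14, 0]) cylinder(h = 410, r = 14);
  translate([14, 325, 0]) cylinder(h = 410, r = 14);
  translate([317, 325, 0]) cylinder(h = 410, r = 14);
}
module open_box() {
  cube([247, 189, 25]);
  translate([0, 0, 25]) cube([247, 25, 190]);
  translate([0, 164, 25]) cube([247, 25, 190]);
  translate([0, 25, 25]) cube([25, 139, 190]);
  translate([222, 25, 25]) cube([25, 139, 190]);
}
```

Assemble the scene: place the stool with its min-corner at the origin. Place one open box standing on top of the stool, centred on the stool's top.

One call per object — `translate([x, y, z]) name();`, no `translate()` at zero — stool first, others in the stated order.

stool();
translate([42, 75, 439]) open_box();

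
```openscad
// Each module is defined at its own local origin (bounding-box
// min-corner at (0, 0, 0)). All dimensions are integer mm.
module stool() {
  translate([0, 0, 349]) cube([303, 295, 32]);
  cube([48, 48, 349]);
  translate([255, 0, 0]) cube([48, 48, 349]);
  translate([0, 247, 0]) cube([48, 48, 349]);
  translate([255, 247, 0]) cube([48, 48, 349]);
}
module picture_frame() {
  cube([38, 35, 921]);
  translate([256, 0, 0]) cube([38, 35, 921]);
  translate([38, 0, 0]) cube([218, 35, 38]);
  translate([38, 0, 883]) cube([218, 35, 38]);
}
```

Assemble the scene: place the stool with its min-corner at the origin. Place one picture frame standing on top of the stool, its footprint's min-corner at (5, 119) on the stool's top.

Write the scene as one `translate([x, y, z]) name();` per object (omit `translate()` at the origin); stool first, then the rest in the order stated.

stool();
translate([5, 119, 381]) picture_frame();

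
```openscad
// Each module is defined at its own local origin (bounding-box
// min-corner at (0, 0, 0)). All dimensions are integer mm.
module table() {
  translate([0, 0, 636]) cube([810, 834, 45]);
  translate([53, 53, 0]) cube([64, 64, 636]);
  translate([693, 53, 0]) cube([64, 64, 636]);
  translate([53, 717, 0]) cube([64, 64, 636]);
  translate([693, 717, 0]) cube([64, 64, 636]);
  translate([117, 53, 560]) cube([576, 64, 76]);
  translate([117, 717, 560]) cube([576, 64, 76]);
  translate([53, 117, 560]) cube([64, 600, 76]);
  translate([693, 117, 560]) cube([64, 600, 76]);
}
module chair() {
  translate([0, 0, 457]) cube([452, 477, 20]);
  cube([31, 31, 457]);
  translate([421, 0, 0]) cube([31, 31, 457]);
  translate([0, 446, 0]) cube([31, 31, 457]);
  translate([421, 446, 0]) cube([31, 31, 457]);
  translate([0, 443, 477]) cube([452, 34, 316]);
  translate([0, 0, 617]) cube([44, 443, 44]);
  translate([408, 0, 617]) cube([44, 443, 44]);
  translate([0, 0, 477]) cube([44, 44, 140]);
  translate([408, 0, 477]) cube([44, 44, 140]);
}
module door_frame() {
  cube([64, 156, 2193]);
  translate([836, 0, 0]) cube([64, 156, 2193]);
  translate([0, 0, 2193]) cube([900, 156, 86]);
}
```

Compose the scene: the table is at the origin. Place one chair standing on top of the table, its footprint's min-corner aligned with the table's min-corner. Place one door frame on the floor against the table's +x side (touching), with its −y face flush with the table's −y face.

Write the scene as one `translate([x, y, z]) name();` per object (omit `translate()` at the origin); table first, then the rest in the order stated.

table();
translate([0, 0, 681]) chair();
translate([810, 0, 0]) door_frame();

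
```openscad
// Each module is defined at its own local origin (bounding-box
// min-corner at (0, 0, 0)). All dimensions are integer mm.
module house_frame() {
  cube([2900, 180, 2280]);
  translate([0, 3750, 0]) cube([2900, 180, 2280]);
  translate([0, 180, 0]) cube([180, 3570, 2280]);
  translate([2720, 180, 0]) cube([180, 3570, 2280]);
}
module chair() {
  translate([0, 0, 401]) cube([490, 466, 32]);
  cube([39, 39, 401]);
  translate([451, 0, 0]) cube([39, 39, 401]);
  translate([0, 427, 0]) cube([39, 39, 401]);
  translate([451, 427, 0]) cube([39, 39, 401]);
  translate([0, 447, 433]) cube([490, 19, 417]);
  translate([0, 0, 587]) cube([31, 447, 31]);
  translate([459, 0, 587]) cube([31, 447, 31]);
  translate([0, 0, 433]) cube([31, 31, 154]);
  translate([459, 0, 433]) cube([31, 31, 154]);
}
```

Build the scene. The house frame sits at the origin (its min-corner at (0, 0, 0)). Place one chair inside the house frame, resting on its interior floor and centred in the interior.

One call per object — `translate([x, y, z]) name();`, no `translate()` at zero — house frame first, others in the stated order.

house_frame();
translate([1205, 1732, 0]) chair();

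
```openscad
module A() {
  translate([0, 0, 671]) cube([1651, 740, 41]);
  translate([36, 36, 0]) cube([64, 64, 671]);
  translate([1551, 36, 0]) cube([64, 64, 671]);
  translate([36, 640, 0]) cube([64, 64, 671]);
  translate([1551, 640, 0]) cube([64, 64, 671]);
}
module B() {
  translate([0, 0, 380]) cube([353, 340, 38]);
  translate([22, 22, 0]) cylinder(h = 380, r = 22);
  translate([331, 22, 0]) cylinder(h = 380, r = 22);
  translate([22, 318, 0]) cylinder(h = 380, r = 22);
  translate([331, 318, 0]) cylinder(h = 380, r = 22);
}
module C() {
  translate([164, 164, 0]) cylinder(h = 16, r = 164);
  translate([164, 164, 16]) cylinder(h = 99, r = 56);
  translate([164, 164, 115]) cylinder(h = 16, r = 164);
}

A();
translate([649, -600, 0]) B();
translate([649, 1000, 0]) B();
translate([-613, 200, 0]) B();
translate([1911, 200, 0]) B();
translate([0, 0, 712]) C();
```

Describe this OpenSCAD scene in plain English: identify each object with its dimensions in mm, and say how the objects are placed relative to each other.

A is a table with a 1651×740 mm rectangular top, 41 mm thick, top surface at z = 712 mm, supported by four 64×64 mm square legs, each inset 36 mm from the nearest pair of top edges, running from the floor.

B is a simple wooden stool: a rectangular seat 353 mm (x) by 340 mm (y), 38 mm thick, top face at z = 418 mm, on four round legs, each 44 mm in diameter. The legs rest on z = 0, each leg's axis is inset half a diameter from the nearest pair of seat edges (so the leg's bounding box is flush with the corner).

C is a spool: two coaxial disc flanges of radius 164 mm and thickness 16 mm, joined by a core cylinder of radius 56 mm and height 99 mm. The lower flange rests on z = 0 and the three cylinders share a vertical axis.

Four stools sit around the table at the −y, +y, −x, +x sides. The spool is on top of the table.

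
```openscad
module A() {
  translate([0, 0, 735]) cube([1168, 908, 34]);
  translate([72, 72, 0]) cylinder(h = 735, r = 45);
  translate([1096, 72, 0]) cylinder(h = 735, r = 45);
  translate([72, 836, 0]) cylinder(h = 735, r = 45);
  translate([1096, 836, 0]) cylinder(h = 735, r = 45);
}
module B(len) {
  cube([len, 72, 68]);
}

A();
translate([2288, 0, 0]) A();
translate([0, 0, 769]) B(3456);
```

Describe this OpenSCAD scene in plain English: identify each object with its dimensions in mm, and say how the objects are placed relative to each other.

A is a table: top 1168 mm (x) × 908 mm (y), 34 mm thick, upper face at z = 769 mm, on four round legs of 90 mm diameter, each leg's bounding box inset 27 mm from the nearest pair of top edges, running from z = 0 to the bottom of the top.

B is a rectangular beam 3456 mm long (x), 72 mm deep (y), 68 mm thick (z).

The beam spans the tops of two tables placed 1120 mm apart, resting at z = 769 mm.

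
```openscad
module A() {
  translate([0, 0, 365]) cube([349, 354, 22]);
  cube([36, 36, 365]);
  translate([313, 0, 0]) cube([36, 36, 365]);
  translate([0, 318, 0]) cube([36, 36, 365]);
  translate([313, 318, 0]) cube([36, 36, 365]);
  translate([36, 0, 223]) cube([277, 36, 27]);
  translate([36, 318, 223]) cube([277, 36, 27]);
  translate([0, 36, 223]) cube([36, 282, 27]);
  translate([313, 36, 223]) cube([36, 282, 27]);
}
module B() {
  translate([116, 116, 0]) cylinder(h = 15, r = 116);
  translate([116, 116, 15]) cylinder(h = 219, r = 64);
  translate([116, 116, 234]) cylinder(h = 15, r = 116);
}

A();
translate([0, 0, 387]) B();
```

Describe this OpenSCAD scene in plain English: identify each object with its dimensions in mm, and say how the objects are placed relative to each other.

A is a four-legged stool. The seat is 349×354 mm, 22 mm thick, top at z = 387 mm. It stands on four square legs, each 36×36 mm in cross-section, from z = 0 to the seat underside, each flush with a corner of the seat. Four stretchers, 36 mm wide and 27 mm tall, connect adjacent legs with their undersides at z = 223 mm, each running between the inner faces of the legs it joins and aligned with the legs' outer faces on the other axis.

B is a spool: two coaxial disc flanges of radius 116 mm and thickness 15 mm, joined by a core cylinder of radius 64 mm and height 219 mm. The lower flange rests on z = 0 and the three cylinders share a vertical axis.

The spool is on top of the stool.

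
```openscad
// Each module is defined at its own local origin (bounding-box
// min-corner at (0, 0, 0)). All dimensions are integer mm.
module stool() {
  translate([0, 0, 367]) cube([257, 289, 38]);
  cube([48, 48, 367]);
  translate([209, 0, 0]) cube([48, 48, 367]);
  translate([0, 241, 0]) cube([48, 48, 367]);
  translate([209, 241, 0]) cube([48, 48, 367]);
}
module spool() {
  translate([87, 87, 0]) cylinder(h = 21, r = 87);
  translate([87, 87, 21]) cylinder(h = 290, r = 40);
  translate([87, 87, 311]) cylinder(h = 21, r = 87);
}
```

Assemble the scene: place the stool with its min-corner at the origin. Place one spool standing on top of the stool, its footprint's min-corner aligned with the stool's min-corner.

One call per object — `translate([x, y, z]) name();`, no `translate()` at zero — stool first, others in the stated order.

stool();
translate([0, 0, 405]) spool();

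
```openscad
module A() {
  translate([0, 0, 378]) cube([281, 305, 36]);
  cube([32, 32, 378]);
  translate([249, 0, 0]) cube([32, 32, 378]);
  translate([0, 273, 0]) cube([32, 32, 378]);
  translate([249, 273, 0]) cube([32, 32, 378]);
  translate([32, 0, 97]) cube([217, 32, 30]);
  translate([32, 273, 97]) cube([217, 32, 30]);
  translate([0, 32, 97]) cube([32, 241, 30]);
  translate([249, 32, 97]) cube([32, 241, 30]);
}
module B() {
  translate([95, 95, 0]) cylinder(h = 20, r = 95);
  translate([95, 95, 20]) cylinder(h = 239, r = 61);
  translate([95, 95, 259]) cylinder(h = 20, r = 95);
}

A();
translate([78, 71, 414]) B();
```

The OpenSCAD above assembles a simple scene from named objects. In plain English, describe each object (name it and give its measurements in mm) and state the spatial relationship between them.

A is a simple wooden stool: a rectangular seat 281 mm (x) by 305 mm (y), 36 mm thick, top face at z = 414 mm, on four square legs, each 32×32 mm in cross-section. The legs rest on z = 0, each flush with a corner of the seat. Four stretchers, 32 mm wide and 30 mm tall, connect adjacent legs with their undersides at z = 97 mm, each running between the inner faces of the legs it joins and aligned with the legs' outer faces on the other axis.

B is a spool: two coaxial disc flanges of radius 95 mm and thickness 20 mm, joined by a core cylinder of radius 61 mm and height 239 mm. The lower flange rests on z = 0 and the three cylinders share a vertical axis.

The spool is on top of the stool.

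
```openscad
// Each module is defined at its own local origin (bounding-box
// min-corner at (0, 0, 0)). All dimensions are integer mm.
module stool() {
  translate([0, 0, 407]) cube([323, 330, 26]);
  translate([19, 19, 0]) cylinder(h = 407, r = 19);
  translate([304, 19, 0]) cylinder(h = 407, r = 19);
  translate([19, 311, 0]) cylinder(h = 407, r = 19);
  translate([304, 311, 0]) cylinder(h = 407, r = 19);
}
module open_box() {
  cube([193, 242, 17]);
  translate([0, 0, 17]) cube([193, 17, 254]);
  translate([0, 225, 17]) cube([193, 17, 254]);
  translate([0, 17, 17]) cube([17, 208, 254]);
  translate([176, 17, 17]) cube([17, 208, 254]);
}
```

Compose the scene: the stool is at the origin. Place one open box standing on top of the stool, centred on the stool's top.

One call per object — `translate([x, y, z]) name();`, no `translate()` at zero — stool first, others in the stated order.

stool();
translate([65, 44, 433]) open_box();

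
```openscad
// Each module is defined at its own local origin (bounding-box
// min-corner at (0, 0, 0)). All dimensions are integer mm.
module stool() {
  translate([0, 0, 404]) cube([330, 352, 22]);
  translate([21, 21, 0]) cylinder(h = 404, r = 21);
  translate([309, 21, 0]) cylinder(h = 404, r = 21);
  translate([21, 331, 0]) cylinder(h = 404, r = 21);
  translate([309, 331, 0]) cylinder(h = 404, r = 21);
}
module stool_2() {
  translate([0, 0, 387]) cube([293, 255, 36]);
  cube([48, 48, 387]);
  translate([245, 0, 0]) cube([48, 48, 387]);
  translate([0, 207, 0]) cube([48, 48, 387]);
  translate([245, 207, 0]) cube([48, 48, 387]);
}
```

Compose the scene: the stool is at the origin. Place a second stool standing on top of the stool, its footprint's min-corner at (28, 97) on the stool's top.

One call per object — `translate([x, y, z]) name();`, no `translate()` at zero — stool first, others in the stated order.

stool();
translate([28, 97, 426]) stool_2();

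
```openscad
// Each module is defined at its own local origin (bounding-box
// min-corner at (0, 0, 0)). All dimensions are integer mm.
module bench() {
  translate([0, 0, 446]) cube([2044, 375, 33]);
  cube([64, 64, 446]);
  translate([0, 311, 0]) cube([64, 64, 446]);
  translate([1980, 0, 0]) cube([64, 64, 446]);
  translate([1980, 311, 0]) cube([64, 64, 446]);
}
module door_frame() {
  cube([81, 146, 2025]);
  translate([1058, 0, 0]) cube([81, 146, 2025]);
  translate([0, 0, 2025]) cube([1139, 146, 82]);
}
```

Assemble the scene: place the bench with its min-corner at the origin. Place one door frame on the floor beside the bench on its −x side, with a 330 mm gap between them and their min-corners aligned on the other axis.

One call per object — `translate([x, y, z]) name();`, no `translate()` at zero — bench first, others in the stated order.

bench();
translate([-1469, 0, 0]) door_frame();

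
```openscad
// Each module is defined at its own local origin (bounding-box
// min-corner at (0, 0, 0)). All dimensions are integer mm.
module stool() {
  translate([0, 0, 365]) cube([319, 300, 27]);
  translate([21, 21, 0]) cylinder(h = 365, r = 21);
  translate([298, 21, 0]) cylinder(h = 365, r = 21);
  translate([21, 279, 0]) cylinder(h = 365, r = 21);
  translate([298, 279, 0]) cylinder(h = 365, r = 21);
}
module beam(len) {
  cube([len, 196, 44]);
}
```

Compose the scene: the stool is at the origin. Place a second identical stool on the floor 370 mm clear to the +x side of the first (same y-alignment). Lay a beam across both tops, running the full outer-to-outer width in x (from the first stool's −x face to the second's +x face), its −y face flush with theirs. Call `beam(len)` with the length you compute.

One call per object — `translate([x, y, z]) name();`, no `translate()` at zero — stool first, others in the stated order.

stool();
translate([689, 0, 0]) stool();
translate([0, 0, 392]) beam(1008);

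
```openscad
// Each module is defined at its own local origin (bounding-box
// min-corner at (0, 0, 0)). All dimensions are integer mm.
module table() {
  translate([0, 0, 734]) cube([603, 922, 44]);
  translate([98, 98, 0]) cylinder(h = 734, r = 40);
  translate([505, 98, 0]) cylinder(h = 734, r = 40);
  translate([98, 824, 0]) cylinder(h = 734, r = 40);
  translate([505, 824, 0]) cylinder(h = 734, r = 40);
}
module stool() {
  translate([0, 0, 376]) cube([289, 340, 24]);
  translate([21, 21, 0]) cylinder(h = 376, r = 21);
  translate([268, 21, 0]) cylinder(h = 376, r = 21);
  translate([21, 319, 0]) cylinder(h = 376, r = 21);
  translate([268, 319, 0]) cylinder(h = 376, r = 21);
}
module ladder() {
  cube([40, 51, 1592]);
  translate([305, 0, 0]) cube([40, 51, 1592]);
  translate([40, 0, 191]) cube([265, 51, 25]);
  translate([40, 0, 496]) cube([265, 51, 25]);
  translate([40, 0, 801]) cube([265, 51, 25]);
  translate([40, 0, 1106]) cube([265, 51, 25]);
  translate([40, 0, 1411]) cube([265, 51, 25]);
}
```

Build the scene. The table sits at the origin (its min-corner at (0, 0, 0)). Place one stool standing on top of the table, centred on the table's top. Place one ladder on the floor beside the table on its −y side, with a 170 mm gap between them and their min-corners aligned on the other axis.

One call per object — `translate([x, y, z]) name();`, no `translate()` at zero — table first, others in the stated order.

table();
translate([157, 291, 778]) stool();
translate([0, -221, 0]) ladder();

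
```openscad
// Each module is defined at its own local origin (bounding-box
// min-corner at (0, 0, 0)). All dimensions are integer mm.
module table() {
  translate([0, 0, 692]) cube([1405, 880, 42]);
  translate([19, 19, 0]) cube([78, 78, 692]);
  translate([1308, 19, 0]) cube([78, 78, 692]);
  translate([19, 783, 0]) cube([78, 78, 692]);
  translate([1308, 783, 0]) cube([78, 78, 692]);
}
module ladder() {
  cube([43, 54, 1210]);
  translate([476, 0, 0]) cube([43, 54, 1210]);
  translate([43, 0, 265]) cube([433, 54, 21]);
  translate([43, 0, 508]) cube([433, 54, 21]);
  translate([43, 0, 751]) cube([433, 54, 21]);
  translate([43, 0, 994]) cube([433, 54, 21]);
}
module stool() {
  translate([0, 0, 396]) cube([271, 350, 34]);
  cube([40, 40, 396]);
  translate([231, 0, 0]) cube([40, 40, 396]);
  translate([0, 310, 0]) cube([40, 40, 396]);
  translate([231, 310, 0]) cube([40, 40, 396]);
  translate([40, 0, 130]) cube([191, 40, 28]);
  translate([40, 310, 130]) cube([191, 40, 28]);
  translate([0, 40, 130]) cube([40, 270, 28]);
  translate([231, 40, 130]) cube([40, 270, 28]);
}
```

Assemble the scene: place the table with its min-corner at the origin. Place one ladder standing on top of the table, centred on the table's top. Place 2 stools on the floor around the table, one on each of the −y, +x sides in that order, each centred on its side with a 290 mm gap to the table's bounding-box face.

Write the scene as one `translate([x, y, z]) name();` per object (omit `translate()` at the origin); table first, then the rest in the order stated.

table();
translate([443, 413, 734]) ladder();
translate([567, -640, 0]) stool();
translate([1695, 265, 0]) stool();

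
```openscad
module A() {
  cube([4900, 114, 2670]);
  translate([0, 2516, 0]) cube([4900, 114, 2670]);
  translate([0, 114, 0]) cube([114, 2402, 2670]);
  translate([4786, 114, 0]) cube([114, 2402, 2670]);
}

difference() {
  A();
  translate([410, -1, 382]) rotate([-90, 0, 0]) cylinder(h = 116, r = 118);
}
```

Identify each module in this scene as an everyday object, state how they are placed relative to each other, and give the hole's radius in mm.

The subtracted cylinder has r = 118 mm.

A is a house frame. The house frame has a circular hole through its front wall. The hole's radius is 118 mm.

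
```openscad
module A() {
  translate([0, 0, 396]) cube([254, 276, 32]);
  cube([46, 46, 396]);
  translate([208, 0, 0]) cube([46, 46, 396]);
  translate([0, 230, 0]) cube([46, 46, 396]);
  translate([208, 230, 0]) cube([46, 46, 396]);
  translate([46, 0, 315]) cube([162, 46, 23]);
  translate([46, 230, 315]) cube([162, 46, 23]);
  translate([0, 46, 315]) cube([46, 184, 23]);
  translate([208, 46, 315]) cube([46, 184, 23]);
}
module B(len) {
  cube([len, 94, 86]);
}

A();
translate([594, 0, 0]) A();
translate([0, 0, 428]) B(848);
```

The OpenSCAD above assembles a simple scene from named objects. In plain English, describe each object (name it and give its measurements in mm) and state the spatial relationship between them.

A is a four-legged stool. The seat is a 254×276×32 mm slab whose top surface is at z = 428 mm; four square legs, each 46×46 mm in cross-section, run from the floor (z = 0) to the underside of the seat, each flush with a corner of the seat. Four stretchers, 46 mm wide and 23 mm tall, connect adjacent legs with their undersides at z = 315 mm, each running between the inner faces of the legs it joins and aligned with the legs' outer faces on the other axis.

B is a rectangular beam 848 mm long (x), 94 mm deep (y), 86 mm thick (z).

The beam spans the tops of two stools placed 340 mm apart, resting at z = 428 mm.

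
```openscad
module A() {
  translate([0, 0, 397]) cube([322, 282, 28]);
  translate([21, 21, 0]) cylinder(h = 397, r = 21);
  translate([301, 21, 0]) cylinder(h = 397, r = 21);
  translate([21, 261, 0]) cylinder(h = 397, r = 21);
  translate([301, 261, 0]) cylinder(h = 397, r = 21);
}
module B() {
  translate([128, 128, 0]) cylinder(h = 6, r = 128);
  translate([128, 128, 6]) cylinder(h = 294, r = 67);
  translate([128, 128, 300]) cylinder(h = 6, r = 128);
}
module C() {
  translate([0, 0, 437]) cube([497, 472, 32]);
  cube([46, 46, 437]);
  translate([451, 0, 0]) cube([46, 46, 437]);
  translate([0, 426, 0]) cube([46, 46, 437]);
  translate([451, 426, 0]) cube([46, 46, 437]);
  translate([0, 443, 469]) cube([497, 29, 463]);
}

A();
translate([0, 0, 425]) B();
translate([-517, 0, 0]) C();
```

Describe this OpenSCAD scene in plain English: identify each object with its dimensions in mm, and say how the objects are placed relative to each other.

A is a four-legged stool. The seat is 322×282 mm, 28 mm thick, top at z = 425 mm. It stands on four round legs, each 42 mm in diameter, from z = 0 to the seat underside, each leg's axis is inset half a diameter from the nearest pair of seat edges (so the leg's bounding box is flush with the corner).

B is a spool: two coaxial disc flanges of radius 128 mm and thickness 6 mm, joined by a core cylinder of radius 67 mm and height 294 mm. The lower flange rests on z = 0 and the three cylinders share a vertical axis.

C is a chair. The seat is a 497×472×32 mm slab with its top at z = 469 mm, on four 46×46 mm corner legs (flush with the seat edges, standing on z = 0). A flat backrest 29 mm thick, 463 mm tall, spans the full seat width and rises from the seat top along its +y edge, rear face flush with the rear of the seat.

The spool is on top of the stool. The chair is on the floor beside the stool on its −x side.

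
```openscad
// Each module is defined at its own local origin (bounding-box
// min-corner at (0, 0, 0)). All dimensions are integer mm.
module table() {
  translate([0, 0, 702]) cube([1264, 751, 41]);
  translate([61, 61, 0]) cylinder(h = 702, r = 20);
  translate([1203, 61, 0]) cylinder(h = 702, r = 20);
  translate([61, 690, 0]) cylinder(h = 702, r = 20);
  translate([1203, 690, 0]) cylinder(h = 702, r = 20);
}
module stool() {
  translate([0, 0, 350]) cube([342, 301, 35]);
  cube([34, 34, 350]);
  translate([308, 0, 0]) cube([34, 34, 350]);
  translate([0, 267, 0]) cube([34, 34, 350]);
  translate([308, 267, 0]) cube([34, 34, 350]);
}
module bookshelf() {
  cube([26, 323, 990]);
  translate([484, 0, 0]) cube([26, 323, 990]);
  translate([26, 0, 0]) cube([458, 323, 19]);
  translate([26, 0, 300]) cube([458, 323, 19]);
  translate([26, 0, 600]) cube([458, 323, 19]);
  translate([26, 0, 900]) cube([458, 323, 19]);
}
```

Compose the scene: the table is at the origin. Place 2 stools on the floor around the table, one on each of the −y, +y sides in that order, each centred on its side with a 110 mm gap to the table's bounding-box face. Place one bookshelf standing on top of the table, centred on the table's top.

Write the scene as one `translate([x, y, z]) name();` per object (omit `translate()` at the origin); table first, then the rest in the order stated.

table();
translate([461, -411, 0]) stool();
translate([461, 861, 0]) stool();
translate([377, 214, 743]) bookshelf();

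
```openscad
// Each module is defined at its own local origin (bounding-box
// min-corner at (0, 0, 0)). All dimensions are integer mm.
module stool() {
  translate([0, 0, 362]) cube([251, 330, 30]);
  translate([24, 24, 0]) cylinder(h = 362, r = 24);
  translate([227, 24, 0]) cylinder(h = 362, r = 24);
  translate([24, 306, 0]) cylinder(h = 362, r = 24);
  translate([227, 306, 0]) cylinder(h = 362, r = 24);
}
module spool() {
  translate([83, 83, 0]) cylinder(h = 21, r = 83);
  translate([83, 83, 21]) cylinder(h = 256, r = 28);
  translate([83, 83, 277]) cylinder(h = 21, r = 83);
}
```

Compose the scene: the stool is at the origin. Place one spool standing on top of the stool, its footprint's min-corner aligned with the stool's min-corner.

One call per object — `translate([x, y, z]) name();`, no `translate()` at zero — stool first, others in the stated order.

stool();
translate([0, 0, 392]) spool();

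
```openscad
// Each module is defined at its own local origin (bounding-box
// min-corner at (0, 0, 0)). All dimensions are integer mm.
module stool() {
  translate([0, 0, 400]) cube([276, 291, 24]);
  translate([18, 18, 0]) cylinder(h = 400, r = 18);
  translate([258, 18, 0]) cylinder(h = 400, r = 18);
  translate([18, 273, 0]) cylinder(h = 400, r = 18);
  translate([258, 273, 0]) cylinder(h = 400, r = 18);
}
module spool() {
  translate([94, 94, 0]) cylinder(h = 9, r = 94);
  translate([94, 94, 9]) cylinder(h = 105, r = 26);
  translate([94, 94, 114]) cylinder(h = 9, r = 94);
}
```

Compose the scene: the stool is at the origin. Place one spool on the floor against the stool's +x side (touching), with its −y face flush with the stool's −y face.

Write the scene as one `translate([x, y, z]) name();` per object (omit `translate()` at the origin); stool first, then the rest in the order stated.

stool();
translate([276, 0, 0]) spool();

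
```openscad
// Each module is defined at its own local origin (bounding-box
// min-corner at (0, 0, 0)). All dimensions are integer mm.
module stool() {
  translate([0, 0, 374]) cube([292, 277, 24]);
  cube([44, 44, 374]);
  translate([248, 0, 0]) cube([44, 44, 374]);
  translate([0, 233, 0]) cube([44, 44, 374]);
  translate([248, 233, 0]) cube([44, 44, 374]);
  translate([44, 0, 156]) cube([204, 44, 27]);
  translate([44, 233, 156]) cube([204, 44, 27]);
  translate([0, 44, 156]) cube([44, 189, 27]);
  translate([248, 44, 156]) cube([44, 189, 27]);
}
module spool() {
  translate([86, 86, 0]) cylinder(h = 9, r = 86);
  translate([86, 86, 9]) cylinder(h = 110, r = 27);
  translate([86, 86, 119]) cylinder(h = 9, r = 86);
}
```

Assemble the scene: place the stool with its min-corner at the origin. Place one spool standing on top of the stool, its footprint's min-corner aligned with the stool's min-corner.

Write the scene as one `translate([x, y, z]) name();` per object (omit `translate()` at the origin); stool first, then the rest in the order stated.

stool();
translate([0, 0, 398]) spool();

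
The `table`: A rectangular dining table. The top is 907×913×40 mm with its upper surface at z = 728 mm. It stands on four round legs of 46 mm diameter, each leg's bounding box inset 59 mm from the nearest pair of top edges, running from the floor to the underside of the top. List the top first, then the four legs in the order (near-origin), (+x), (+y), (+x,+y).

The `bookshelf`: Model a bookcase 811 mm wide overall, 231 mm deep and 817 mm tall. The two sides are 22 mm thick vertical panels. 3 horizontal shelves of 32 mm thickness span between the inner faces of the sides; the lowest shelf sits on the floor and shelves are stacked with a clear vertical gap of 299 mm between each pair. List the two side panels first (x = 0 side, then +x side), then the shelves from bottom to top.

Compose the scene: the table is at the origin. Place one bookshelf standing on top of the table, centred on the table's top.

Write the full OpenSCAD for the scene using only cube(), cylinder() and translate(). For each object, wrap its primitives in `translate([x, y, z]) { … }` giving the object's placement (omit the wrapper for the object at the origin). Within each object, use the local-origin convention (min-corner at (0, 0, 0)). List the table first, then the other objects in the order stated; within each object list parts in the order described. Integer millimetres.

translate([0, 0, 688]) cube([907, 913, 40]);
translate([82, 82, 0]) cylinder(h = 688, r = 23);
translate([825, 82, 0]) cylinder(h = 688, r = 23);
translate([82, 831, 0]) cylinder(h = 688, r = 23);
translate([825, 831, 0]) cylinder(h = 688, r = 23);
translate([48, 341, 728]) {
  cube([22, 231, 817]);
  translate([789, 0, 0]) cube([22, 231, 817]);
  translate([22, 0, 0]) cube([767, 231, 32]);
  translate([22, 0, 331]) cube([767, 231, 32]);
  translate([22, 0, 662]) cube([767, 231, 32]);
}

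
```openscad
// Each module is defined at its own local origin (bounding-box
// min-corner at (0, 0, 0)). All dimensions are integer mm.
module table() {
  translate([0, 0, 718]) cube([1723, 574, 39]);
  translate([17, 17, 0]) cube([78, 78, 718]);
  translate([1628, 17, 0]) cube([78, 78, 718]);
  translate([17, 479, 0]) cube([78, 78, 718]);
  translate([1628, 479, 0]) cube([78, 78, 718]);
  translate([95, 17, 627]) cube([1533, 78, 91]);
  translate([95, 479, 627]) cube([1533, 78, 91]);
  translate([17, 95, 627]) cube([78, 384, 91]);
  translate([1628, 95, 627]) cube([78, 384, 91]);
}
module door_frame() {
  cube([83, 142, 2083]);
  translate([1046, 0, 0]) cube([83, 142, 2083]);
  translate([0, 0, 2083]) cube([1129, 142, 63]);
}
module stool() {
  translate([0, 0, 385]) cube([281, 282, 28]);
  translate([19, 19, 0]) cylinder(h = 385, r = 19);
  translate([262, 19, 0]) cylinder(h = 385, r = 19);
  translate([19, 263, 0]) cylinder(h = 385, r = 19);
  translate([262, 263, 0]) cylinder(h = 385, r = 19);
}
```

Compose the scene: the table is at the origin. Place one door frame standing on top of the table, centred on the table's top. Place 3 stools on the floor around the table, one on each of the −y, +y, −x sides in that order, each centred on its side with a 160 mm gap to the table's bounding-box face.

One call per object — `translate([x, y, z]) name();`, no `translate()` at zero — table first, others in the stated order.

table();
translate([297, 216, 757]) door_frame();
translate([721, -442, 0]) stool();
translate([721, 734, 0]) stool();
translate([-441, 146, 0]) stool();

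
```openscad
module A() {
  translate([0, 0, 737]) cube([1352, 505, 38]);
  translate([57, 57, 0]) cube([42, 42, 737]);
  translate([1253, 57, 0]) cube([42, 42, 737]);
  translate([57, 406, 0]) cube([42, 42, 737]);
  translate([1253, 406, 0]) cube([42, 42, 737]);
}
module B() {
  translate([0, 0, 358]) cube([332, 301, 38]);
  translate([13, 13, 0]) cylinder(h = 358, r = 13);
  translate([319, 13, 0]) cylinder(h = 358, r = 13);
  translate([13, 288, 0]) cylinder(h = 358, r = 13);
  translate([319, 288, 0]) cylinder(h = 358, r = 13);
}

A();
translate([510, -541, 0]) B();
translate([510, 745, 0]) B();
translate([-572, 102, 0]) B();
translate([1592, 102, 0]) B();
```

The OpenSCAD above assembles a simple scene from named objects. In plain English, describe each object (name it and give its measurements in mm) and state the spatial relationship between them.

A is a table with a 1352×505 mm rectangular top, 38 mm thick, top surface at z = 775 mm, supported by four 42×42 mm square legs, each inset 57 mm from the nearest pair of top edges, running from the floor.

B is a four-legged stool. The seat is 332×301 mm, 38 mm thick, top at z = 396 mm. It stands on four round legs, each 26 mm in diameter, from z = 0 to the seat underside, each leg's axis is inset half a diameter from the nearest pair of seat edges (so the leg's bounding box is flush with the corner).

Four stools sit around the table at the −y, +y, −x, +x sides.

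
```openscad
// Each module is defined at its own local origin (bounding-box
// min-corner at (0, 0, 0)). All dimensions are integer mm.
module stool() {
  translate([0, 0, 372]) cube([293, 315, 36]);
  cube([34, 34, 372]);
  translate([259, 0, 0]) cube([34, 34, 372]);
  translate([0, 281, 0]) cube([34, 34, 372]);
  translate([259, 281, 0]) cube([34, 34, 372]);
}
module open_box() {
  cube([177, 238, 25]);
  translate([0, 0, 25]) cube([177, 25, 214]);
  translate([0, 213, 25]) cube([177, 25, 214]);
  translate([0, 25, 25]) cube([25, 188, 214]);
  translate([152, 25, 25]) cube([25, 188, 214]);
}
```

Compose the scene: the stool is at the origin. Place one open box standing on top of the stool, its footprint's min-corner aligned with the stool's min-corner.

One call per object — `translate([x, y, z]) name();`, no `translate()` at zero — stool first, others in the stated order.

stool();
translate([0, 0, 408]) open_box();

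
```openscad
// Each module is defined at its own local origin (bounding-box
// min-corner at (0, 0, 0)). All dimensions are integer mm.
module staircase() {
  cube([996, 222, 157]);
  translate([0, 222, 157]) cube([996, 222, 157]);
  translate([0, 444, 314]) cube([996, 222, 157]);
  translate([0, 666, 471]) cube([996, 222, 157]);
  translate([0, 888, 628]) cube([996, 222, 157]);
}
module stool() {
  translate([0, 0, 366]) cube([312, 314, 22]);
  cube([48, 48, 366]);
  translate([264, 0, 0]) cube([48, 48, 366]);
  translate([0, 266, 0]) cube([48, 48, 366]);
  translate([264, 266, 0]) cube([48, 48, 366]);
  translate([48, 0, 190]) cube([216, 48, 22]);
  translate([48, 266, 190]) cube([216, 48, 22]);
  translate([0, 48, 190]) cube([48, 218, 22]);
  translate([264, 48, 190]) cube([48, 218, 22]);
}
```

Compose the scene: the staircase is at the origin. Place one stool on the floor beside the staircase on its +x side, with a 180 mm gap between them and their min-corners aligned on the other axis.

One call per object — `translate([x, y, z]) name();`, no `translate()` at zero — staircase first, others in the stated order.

staircase();
translate([1176, 0, 0]) stool();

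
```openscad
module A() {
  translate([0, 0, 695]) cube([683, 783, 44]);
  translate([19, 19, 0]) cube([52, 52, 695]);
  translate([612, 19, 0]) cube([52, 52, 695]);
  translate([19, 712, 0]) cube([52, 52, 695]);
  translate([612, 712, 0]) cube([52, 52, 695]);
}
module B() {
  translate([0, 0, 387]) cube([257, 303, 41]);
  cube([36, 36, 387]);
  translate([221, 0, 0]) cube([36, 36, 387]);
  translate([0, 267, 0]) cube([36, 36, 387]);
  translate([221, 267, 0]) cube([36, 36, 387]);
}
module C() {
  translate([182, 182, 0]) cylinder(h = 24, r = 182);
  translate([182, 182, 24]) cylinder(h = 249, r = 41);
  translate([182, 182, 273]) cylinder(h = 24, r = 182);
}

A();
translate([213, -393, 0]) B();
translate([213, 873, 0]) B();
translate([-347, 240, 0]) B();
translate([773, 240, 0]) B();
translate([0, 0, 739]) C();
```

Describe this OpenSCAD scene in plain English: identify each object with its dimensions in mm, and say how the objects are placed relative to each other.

A is a rectangular dining table. The top is 683×783×44 mm with its upper surface at z = 739 mm. It stands on four 52×52 mm square legs, each inset 19 mm from the nearest pair of top edges, running from the floor to the underside of the top.

B is a four-legged stool. The seat is a 257×303×41 mm slab whose top surface is at z = 428 mm; four square legs, each 36×36 mm in cross-section, run from the floor (z = 0) to the underside of the seat, each flush with a corner of the seat.

C is a spool: two coaxial disc flanges of radius 182 mm and thickness 24 mm, joined by a core cylinder of radius 41 mm and height 249 mm. The lower flange rests on z = 0 and the three cylinders share a vertical axis.

Four stools sit around the table at the −y, +y, −x, +x sides. The spool is on top of the table.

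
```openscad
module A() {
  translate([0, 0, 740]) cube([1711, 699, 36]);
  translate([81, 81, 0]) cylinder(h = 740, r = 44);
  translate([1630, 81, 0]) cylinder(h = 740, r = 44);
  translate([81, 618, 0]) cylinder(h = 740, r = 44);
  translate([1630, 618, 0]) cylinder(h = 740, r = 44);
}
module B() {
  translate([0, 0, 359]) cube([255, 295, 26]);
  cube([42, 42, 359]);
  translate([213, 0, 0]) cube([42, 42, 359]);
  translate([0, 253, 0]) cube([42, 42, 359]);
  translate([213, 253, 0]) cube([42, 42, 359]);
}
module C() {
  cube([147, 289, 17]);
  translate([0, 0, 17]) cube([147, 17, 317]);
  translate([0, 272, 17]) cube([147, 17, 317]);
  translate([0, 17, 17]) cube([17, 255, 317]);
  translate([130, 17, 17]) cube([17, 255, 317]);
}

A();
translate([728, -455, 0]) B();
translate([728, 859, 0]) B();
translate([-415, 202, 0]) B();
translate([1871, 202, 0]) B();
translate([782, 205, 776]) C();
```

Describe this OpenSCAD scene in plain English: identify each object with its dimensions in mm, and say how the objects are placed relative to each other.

A is a rectangular dining table. The top is 1711×699×36 mm with its upper surface at z = 776 mm. It stands on four round legs of 88 mm diameter, each leg's bounding box inset 37 mm from the nearest pair of top edges, running from the floor to the underside of the top.

B is a four-legged stool. The seat is 255×295 mm, 26 mm thick, top at z = 385 mm. It stands on four square legs, each 42×42 mm in cross-section, from z = 0 to the seat underside, each flush with a corner of the seat.

C is an open storage box with external size 147×289×334 mm and wall thickness 17 mm (the base is also 17 mm thick). The base covers the whole footprint; the four walls stand on the base, with the y-facing walls full-width and the x-facing walls fitting between their inner faces.

Four stools sit around the table at the −y, +y, −x, +x sides. The open box is on top of the table, centred.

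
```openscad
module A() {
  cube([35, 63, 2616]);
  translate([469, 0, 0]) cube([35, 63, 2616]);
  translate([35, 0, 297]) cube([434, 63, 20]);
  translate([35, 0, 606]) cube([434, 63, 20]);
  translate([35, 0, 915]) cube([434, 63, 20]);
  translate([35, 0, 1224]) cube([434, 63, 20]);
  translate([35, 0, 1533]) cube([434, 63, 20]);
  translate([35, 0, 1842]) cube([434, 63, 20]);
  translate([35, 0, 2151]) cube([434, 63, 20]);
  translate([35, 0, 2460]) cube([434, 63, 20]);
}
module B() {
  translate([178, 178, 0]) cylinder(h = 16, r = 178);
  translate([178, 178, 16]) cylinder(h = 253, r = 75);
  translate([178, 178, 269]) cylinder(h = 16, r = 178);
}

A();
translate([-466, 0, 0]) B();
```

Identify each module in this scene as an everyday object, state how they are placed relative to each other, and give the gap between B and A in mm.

A is a ladder. B is a spool. The spool is on the floor beside the ladder on its −x side. The gap between the spool and the ladder is 110 mm.

The spool's nearest face is 110 mm from the ladder's −x face.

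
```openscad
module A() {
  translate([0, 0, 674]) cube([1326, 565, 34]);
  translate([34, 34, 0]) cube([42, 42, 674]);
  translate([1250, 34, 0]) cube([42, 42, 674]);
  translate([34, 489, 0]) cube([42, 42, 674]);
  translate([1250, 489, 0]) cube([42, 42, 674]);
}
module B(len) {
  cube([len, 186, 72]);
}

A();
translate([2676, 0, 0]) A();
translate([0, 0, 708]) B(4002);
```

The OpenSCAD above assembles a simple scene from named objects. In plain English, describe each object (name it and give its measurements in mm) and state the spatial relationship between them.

A is a table with a 1326×565 mm rectangular top, 34 mm thick, top surface at z = 708 mm, supported by four 42×42 mm square legs, each inset 34 mm from the nearest pair of top edges, running from the floor.

B is a rectangular beam 4002 mm long (x), 186 mm deep (y), 72 mm thick (z).

The beam spans the tops of two tables placed 1350 mm apart, resting at z = 708 mm.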